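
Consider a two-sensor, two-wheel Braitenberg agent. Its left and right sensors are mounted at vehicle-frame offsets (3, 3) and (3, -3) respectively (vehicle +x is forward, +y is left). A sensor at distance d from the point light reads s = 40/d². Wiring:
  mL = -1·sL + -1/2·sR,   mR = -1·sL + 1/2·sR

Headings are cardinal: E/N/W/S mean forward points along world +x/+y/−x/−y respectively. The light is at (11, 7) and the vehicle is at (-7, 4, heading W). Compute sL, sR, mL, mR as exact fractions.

40/477 40/441 -3020/23373 -100/2597

left sensor world pos  = (-10, 1); dL² = 477
right sensor world pos = (-10, 7); dR² = 441
sL = 40/477 = 40/477
sR = 40/441 = 40/441
mL = -1·sL + -1/2·sR = -3020/23373
mR = -1·sL + 1/2·sR = -100/2597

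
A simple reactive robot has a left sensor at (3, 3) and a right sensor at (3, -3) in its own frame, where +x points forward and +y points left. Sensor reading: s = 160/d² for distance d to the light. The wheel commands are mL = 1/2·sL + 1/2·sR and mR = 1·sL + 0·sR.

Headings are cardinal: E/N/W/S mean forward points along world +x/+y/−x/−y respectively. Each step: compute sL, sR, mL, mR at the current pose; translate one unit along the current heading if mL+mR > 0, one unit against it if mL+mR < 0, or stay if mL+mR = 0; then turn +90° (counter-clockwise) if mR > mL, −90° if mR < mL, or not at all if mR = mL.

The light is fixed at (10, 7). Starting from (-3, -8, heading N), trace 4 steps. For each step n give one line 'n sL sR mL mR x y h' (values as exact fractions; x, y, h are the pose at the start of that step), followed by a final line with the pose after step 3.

n=0: pose=(-3,-8,N); sL=2/5, sR=40/61; mL=161/305, mR=2/5; mL+mR=283/305 → advance +1; mR−mL=-39/305 → turn -1·90°
n=1: pose=(-3,-7,E); sL=160/221, sR=160/389; mL=48800/85969, mR=160/221; mL+mR=111040/85969 → advance +1; mR−mL=13440/85969 → turn +1·90°
n=2: pose=(-2,-7,N); sL=80/173, sR=80/101; mL=10960/17473, mR=80/173; mL+mR=19040/17473 → advance +1; mR−mL=-2880/17473 → turn -1·90°
n=3: pose=(-2,-6,E); sL=160/181, sR=160/337; mL=41440/60997, mR=160/181; mL+mR=95360/60997 → advance +1; mR−mL=12480/60997 → turn +1·90°

0 2/5 40/61 161/305 2/5 -3 -8 N
1 160/221 160/389 48800/85969 160/221 -3 -7 E
2 80/173 80/101 10960/17473 80/173 -2 -7 N
3 160/181 160/337 41440/60997 160/181 -2 -6 E
final -1 -6 N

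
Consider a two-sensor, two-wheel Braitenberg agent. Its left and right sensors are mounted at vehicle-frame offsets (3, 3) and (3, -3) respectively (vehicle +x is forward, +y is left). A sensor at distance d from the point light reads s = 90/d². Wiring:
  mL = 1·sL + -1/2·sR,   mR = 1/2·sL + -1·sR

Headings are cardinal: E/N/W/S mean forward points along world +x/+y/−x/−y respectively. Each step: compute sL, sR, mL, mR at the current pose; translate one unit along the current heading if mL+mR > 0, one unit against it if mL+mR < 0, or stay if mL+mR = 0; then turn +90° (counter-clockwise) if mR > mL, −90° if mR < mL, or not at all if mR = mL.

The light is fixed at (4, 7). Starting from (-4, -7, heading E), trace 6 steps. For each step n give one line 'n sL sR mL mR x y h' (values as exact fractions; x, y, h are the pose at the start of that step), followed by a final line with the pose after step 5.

0 45/73 45/157 10845/22922 495/22922 -4 -7 E
1 18/61 90/389 4257/23729 -1989/23729 -3 -7 S
2 45/212 45/122 90/3233 -6795/25864 -3 -8 W
3 2/5 10/17 9/85 -33/85 -2 -8 N
4 45/89 9/37 2529/6586 63/6586 -2 -9 E
5 18/73 18/85 873/6205 -549/6205 -1 -9 S
final -1 -10 W

n=0: pose=(-4,-7,E); sL=45/73, sR=45/157; mL=10845/22922, mR=495/22922; mL+mR=5670/11461 → advance +1; mR−mL=-5175/11461 → turn -1·90°
n=1: pose=(-3,-7,S); sL=18/61, sR=90/389; mL=4257/23729, mR=-1989/23729; mL+mR=2268/23729 → advance +1; mR−mL=-6246/23729 → turn -1·90°
n=2: pose=(-3,-8,W); sL=45/212, sR=45/122; mL=90/3233, mR=-6795/25864; mL+mR=-6075/25864 → advance -1; mR−mL=-7515/25864 → turn -1·90°
n=3: pose=(-2,-8,N); sL=2/5, sR=10/17; mL=9/85, mR=-33/85; mL+mR=-24/85 → advance -1; mR−mL=-42/85 → turn -1·90°
n=4: pose=(-2,-9,E); sL=45/89, sR=9/37; mL=2529/6586, mR=63/6586; mL+mR=1296/3293 → advance +1; mR−mL=-1233/3293 → turn -1·90°
n=5: pose=(-1,-9,S); sL=18/73, sR=18/85; mL=873/6205, mR=-549/6205; mL+mR=324/6205 → advance +1; mR−mL=-1422/6205 → turn -1·90°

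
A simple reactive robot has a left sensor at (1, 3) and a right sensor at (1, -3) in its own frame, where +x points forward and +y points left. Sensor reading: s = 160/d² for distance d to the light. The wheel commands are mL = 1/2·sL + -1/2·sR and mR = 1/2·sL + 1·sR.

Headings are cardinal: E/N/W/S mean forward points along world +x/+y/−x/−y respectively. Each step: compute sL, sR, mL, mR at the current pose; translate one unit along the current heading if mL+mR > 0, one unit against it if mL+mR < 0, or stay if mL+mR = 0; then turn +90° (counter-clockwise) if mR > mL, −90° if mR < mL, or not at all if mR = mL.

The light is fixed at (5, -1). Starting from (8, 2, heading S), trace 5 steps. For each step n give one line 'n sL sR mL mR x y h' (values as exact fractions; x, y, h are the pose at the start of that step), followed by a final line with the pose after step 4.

0 4 40 -18 42 8 2 S
1 160/41 160/17 -1920/697 7920/697 8 1 E
2 16 80/29 192/29 312/29 9 1 N
3 160/9 32/9 64/9 112/9 9 2 W
4 4 40 -18 42 8 2 S
final 8 1 E

n=0: pose=(8,2,S); sL=4, sR=40; mL=-18, mR=42; mL+mR=24 → advance +1; mR−mL=60 → turn +1·90°
n=1: pose=(8,1,E); sL=160/41, sR=160/17; mL=-1920/697, mR=7920/697; mL+mR=6000/697 → advance +1; mR−mL=240/17 → turn +1·90°
n=2: pose=(9,1,N); sL=16, sR=80/29; mL=192/29, mR=312/29; mL+mR=504/29 → advance +1; mR−mL=120/29 → turn +1·90°
n=3: pose=(9,2,W); sL=160/9, sR=32/9; mL=64/9, mR=112/9; mL+mR=176/9 → advance +1; mR−mL=16/3 → turn +1·90°
n=4: pose=(8,2,S); sL=4, sR=40; mL=-18, mR=42; mL+mR=24 → advance +1; mR−mL=60 → turn +1·90°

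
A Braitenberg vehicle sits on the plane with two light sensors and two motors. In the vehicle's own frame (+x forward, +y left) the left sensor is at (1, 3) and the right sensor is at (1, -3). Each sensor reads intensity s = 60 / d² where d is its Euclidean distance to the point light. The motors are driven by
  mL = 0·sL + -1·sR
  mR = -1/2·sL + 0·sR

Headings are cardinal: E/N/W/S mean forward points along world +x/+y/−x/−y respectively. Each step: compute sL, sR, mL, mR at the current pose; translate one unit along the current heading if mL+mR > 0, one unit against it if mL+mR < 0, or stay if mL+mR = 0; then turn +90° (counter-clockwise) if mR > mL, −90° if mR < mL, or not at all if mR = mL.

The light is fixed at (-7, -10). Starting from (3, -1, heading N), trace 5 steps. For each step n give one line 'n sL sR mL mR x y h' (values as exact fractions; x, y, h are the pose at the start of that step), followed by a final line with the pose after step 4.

n=0: pose=(3,-1,N); sL=60/149, sR=60/269; mL=-60/269, mR=-30/149; mL+mR=-17010/40081 → advance -1; mR−mL=870/40081 → turn +1·90°
n=1: pose=(3,-2,W); sL=30/53, sR=30/101; mL=-30/101, mR=-15/53; mL+mR=-3105/5353 → advance -1; mR−mL=75/5353 → turn +1·90°
n=2: pose=(4,-2,S); sL=12/49, sR=60/113; mL=-60/113, mR=-6/49; mL+mR=-3618/5537 → advance -1; mR−mL=2262/5537 → turn +1·90°
n=3: pose=(4,-1,E); sL=5/24, sR=1/3; mL=-1/3, mR=-5/48; mL+mR=-7/16 → advance -1; mR−mL=11/48 → turn +1·90°
n=4: pose=(3,-1,N); sL=60/149, sR=60/269; mL=-60/269, mR=-30/149; mL+mR=-17010/40081 → advance -1; mR−mL=870/40081 → turn +1·90°

0 60/149 60/269 -60/269 -30/149 3 -1 N
1 30/53 30/101 -30/101 -15/53 3 -2 W
2 12/49 60/113 -60/113 -6/49 4 -2 S
3 5/24 1/3 -1/3 -5/48 4 -1 E
4 60/149 60/269 -60/269 -30/149 3 -1 N
final 3 -2 W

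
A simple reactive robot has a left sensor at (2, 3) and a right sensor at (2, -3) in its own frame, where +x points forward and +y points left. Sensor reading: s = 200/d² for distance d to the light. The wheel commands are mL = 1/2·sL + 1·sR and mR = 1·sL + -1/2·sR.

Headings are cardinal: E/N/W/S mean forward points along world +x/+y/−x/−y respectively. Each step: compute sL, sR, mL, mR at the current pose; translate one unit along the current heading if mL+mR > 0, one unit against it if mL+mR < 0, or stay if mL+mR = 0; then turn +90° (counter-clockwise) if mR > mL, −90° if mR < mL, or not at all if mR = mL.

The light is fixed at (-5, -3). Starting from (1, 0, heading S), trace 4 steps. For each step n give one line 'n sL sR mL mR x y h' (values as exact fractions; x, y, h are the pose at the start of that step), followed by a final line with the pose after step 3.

n=0: pose=(1,0,S); sL=100/41, sR=20; mL=870/41, mR=-310/41; mL+mR=560/41 → advance +1; mR−mL=-1180/41 → turn -1·90°
n=1: pose=(1,-1,W); sL=200/17, sR=200/41; mL=7500/697, mR=6500/697; mL+mR=14000/697 → advance +1; mR−mL=-1000/697 → turn -1·90°
n=2: pose=(0,-1,N); sL=10, sR=5/2; mL=15/2, mR=35/4; mL+mR=65/4 → advance +1; mR−mL=5/4 → turn +1·90°
n=3: pose=(0,0,W); sL=200/9, sR=40/9; mL=140/9, mR=20; mL+mR=320/9 → advance +1; mR−mL=40/9 → turn +1·90°

0 100/41 20 870/41 -310/41 1 0 S
1 200/17 200/41 7500/697 6500/697 1 -1 W
2 10 5/2 15/2 35/4 0 -1 N
3 200/9 40/9 140/9 20 0 0 W
final -1 0 S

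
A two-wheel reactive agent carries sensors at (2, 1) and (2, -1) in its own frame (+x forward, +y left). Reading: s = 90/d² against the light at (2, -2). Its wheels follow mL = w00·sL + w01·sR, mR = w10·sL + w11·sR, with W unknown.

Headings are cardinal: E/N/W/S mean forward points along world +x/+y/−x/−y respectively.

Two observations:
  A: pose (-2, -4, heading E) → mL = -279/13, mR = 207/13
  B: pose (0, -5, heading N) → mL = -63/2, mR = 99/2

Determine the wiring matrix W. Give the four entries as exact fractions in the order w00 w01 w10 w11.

obs A: pose=(-2,-4,E) → sL=18, sR=90/13, mL=-279/13, mR=207/13
obs B: pose=(0,-5,N) → sL=9, sR=45, mL=-63/2, mR=99/2
sensor matrix S = [[18, 90/13], [9, 45]]; det S = 9720/13
solve [mL_A; mL_B] = S·[w00; w01] and [mR_A; mR_B] = S·[w10; w11]:
  w00 = -1, w01 = -1/2, w10 = 1/2, w11 = 1

-1 -1/2 1/2 1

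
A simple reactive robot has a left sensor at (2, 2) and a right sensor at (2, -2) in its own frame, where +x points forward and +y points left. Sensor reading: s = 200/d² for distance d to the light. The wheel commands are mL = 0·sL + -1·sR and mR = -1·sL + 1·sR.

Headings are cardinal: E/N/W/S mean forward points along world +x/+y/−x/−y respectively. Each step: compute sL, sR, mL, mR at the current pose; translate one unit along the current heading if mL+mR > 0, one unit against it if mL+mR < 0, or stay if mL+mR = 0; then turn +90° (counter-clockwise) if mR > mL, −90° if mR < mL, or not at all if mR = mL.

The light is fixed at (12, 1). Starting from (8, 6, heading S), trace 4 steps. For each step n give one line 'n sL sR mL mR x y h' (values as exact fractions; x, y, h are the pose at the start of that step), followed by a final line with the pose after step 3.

n=0: pose=(8,6,S); sL=200/13, sR=40/9; mL=-40/9, mR=-1280/117; mL+mR=-200/13 → advance -1; mR−mL=-760/117 → turn -1·90°
n=1: pose=(8,7,W); sL=50/13, sR=2; mL=-2, mR=-24/13; mL+mR=-50/13 → advance -1; mR−mL=2/13 → turn +1·90°
n=2: pose=(9,7,S); sL=200/17, sR=200/41; mL=-200/41, mR=-4800/697; mL+mR=-200/17 → advance -1; mR−mL=-1400/697 → turn -1·90°
n=3: pose=(9,8,W); sL=4, sR=100/53; mL=-100/53, mR=-112/53; mL+mR=-4 → advance -1; mR−mL=-12/53 → turn -1·90°

0 200/13 40/9 -40/9 -1280/117 8 6 S
1 50/13 2 -2 -24/13 8 7 W
2 200/17 200/41 -200/41 -4800/697 9 7 S
3 4 100/53 -100/53 -112/53 9 8 W
final 10 8 N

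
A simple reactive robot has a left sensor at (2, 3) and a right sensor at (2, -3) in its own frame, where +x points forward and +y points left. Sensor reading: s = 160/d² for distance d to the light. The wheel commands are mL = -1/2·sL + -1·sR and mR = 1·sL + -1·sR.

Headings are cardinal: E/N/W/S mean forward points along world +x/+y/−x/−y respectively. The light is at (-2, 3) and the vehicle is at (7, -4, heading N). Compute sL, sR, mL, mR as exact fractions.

left sensor world pos  = (4, -2); dL² = 61
right sensor world pos = (10, -2); dR² = 169
sL = 160/61 = 160/61
sR = 160/169 = 160/169
mL = -1/2·sL + -1·sR = -23280/10309
mR = 1·sL + -1·sR = 17280/10309

160/61 160/169 -23280/10309 17280/10309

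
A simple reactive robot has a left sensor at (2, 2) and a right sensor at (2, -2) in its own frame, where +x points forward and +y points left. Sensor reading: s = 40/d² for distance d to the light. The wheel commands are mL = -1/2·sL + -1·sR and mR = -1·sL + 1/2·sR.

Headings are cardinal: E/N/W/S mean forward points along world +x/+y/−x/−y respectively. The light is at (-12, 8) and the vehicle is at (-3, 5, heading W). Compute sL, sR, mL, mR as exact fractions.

20/37 4/5 -198/185 -26/185

left sensor world pos  = (-5, 3); dL² = 74
right sensor world pos = (-5, 7); dR² = 50
sL = 40/74 = 20/37
sR = 40/50 = 4/5
mL = -1/2·sL + -1·sR = -198/185
mR = -1·sL + 1/2·sR = -26/185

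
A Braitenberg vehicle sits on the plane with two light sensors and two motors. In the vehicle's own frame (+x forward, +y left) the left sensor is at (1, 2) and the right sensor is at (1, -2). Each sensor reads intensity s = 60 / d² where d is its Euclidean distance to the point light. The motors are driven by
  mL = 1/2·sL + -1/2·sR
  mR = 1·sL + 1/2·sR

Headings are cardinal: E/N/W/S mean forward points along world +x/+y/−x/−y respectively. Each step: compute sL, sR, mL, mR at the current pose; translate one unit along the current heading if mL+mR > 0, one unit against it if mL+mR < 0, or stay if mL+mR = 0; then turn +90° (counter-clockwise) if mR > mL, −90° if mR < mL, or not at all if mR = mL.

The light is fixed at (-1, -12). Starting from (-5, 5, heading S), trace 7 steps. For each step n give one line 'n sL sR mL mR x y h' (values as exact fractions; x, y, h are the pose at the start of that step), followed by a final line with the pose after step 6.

n=0: pose=(-5,5,S); sL=3/13, sR=15/73; mL=12/949, mR=633/1898; mL+mR=9/26 → advance +1; mR−mL=609/1898 → turn +1·90°
n=1: pose=(-5,4,E); sL=20/111, sR=12/41; mL=-256/4551, mR=1486/4551; mL+mR=10/37 → advance +1; mR−mL=1742/4551 → turn +1·90°
n=2: pose=(-4,4,N); sL=30/157, sR=6/29; mL=-36/4553, mR=1341/4553; mL+mR=45/157 → advance +1; mR−mL=1377/4553 → turn +1·90°
n=3: pose=(-4,5,W); sL=60/241, sR=60/377; mL=4080/90857, mR=29850/90857; mL+mR=90/241 → advance +1; mR−mL=25770/90857 → turn +1·90°
n=4: pose=(-5,5,S); sL=3/13, sR=15/73; mL=12/949, mR=633/1898; mL+mR=9/26 → advance +1; mR−mL=609/1898 → turn +1·90°
n=5: pose=(-5,4,E); sL=20/111, sR=12/41; mL=-256/4551, mR=1486/4551; mL+mR=10/37 → advance +1; mR−mL=1742/4551 → turn +1·90°
n=6: pose=(-4,4,N); sL=30/157, sR=6/29; mL=-36/4553, mR=1341/4553; mL+mR=45/157 → advance +1; mR−mL=1377/4553 → turn +1·90°

0 3/13 15/73 12/949 633/1898 -5 5 S
1 20/111 12/41 -256/4551 1486/4551 -5 4 E
2 30/157 6/29 -36/4553 1341/4553 -4 4 N
3 60/241 60/377 4080/90857 29850/90857 -4 5 W
4 3/13 15/73 12/949 633/1898 -5 5 S
5 20/111 12/41 -256/4551 1486/4551 -5 4 E
6 30/157 6/29 -36/4553 1341/4553 -4 4 N
final -4 5 W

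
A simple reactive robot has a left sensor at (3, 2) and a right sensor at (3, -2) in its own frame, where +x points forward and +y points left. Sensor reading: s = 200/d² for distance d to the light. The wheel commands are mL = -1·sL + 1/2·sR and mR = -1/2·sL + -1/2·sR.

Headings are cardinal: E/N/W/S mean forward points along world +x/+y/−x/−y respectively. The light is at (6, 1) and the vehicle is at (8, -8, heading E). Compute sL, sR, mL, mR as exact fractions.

left sensor world pos  = (11, -6); dL² = 74
right sensor world pos = (11, -10); dR² = 146
sL = 200/74 = 100/37
sR = 200/146 = 100/73
mL = -1·sL + 1/2·sR = -5450/2701
mR = -1/2·sL + -1/2·sR = -5500/2701

100/37 100/73 -5450/2701 -5500/2701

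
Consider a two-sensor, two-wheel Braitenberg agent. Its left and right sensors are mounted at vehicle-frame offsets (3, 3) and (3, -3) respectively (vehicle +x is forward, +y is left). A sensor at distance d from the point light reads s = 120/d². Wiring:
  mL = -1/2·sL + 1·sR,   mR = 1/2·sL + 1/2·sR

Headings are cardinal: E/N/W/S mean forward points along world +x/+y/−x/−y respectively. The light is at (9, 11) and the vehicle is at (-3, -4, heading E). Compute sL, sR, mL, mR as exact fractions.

8/15 8/27 4/135 56/135

left sensor world pos  = (0, -1); dL² = 225
right sensor world pos = (0, -7); dR² = 405
sL = 120/225 = 8/15
sR = 120/405 = 8/27
mL = -1/2·sL + 1·sR = 4/135
mR = 1/2·sL + 1/2·sR = 56/135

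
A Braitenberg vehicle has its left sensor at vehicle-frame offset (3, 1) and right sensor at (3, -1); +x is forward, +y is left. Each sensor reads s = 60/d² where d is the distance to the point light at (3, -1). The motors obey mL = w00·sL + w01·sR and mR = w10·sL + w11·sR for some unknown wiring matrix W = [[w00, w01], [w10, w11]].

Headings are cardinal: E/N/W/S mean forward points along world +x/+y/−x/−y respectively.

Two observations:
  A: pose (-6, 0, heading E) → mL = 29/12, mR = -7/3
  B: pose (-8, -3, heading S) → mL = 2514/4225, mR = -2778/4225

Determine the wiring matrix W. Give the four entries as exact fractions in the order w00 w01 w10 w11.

1/2 1 -1 -1/2

obs A: pose=(-6,0,E) → sL=3/2, sR=5/3, mL=29/12, mR=-7/3
obs B: pose=(-8,-3,S) → sL=12/25, sR=60/169, mL=2514/4225, mR=-2778/4225
sensor matrix S = [[3/2, 5/3], [12/25, 60/169]]; det S = -226/845
solve [mL_A; mL_B] = S·[w00; w01] and [mR_A; mR_B] = S·[w10; w11]:
  w00 = 1/2, w01 = 1, w10 = -1, w11 = -1/2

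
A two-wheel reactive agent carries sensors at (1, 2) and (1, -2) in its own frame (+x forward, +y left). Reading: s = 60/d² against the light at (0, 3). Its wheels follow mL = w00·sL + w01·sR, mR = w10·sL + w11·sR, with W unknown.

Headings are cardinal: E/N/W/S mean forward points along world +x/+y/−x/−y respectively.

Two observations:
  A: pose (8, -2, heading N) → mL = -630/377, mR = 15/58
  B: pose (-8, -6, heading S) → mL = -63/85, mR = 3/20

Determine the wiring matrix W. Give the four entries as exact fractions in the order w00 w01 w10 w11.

-1 -1 0 1/2

obs A: pose=(8,-2,N) → sL=15/13, sR=15/29, mL=-630/377, mR=15/58
obs B: pose=(-8,-6,S) → sL=15/34, sR=3/10, mL=-63/85, mR=3/20
sensor matrix S = [[15/13, 15/29], [15/34, 3/10]]; det S = 756/6409
solve [mL_A; mL_B] = S·[w00; w01] and [mR_A; mR_B] = S·[w10; w11]:
  w00 = -1, w01 = -1, w10 = 0, w11 = 1/2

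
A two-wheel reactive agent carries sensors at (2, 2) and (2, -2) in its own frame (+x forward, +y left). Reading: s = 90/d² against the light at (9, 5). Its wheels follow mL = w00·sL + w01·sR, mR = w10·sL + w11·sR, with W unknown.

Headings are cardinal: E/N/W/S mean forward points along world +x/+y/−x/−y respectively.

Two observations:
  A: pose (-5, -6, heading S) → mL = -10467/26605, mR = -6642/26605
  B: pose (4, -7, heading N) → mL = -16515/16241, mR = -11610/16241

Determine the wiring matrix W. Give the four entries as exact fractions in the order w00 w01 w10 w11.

-1 -1/2 -1/2 -1/2

obs A: pose=(-5,-6,S) → sL=90/313, sR=18/85, mL=-10467/26605, mR=-6642/26605
obs B: pose=(4,-7,N) → sL=90/149, sR=90/109, mL=-16515/16241, mR=-11610/16241
sensor matrix S = [[90/313, 18/85], [90/149, 90/109]]; det S = 9463392/86418361
solve [mL_A; mL_B] = S·[w00; w01] and [mR_A; mR_B] = S·[w10; w11]:
  w00 = -1, w01 = -1/2, w10 = -1/2, w11 = -1/2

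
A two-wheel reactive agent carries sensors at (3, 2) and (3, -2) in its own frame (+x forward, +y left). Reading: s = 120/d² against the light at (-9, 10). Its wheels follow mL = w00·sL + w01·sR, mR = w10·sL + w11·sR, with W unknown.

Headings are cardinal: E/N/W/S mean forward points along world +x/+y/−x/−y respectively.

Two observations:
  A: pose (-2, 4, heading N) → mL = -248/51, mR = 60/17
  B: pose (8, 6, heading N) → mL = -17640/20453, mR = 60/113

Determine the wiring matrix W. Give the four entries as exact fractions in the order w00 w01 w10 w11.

obs A: pose=(-2,4,N) → sL=60/17, sR=4/3, mL=-248/51, mR=60/17
obs B: pose=(8,6,N) → sL=60/113, sR=60/181, mL=-17640/20453, mR=60/113
sensor matrix S = [[60/17, 4/3], [60/113, 60/181]]; det S = 160640/347701
solve [mL_A; mL_B] = S·[w00; w01] and [mR_A; mR_B] = S·[w10; w11]:
  w00 = -1, w01 = -1, w10 = 1, w11 = 0

-1 -1 1 0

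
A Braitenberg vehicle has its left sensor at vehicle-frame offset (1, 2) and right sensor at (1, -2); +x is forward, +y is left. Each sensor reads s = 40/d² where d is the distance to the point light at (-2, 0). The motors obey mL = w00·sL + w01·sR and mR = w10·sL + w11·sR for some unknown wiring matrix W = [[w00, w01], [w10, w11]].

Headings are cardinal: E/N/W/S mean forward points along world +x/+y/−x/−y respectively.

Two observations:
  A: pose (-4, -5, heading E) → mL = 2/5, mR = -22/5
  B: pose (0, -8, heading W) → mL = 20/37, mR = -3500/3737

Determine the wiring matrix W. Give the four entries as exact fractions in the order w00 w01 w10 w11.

obs A: pose=(-4,-5,E) → sL=4, sR=4/5, mL=2/5, mR=-22/5
obs B: pose=(0,-8,W) → sL=40/101, sR=40/37, mL=20/37, mR=-3500/3737
sensor matrix S = [[4, 4/5], [40/101, 40/37]]; det S = 14976/3737
solve [mL_A; mL_B] = S·[w00; w01] and [mR_A; mR_B] = S·[w10; w11]:
  w00 = 0, w01 = 1/2, w10 = -1, w11 = -1/2

0 1/2 -1 -1/2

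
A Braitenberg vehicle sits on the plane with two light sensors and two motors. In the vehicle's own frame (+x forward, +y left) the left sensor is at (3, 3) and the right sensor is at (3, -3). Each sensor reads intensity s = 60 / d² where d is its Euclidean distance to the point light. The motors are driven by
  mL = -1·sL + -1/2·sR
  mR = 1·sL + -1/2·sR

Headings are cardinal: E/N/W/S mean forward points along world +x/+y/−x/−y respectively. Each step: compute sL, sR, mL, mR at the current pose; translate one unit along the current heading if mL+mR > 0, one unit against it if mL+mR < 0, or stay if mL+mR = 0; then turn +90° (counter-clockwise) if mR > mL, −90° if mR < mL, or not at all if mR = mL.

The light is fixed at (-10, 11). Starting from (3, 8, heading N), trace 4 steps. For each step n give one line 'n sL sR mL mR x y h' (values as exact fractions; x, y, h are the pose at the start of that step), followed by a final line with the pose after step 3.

0 3/5 15/64 -459/640 309/640 3 8 N
1 60/149 60/101 -10530/15049 1590/15049 3 7 W
2 30/169 6/17 -1017/2873 3/2873 4 7 S
3 60/289 12/65 -5634/18785 2166/18785 4 8 E
final 3 8 N

n=0: pose=(3,8,N); sL=3/5, sR=15/64; mL=-459/640, mR=309/640; mL+mR=-15/64 → advance -1; mR−mL=6/5 → turn +1·90°
n=1: pose=(3,7,W); sL=60/149, sR=60/101; mL=-10530/15049, mR=1590/15049; mL+mR=-60/101 → advance -1; mR−mL=120/149 → turn +1·90°
n=2: pose=(4,7,S); sL=30/169, sR=6/17; mL=-1017/2873, mR=3/2873; mL+mR=-6/17 → advance -1; mR−mL=60/169 → turn +1·90°
n=3: pose=(4,8,E); sL=60/289, sR=12/65; mL=-5634/18785, mR=2166/18785; mL+mR=-12/65 → advance -1; mR−mL=120/289 → turn +1·90°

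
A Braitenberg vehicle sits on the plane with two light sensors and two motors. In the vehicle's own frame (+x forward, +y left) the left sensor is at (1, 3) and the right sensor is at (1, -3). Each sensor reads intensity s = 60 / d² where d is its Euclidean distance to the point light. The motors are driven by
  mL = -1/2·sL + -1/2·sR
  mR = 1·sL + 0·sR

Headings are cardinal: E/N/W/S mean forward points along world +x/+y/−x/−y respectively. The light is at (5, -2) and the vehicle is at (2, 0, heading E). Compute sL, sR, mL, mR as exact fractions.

60/29 12 -204/29 60/29

left sensor world pos  = (3, 3); dL² = 29
right sensor world pos = (3, -3); dR² = 5
sL = 60/29 = 60/29
sR = 60/5 = 12
mL = -1/2·sL + -1/2·sR = -204/29
mR = 1·sL + 0·sR = 60/29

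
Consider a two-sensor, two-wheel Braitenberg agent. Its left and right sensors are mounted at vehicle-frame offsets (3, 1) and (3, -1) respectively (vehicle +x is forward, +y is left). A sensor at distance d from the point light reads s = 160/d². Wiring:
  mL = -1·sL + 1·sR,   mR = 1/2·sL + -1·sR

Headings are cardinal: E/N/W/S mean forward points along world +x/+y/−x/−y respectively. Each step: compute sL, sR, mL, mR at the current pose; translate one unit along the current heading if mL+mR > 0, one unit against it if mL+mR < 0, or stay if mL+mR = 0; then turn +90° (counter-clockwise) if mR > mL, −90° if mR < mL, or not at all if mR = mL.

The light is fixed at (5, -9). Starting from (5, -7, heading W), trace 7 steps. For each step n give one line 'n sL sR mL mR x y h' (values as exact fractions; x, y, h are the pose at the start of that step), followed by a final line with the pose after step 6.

n=0: pose=(5,-7,W); sL=16, sR=80/9; mL=-64/9, mR=-8/9; mL+mR=-8 → advance -1; mR−mL=56/9 → turn +1·90°
n=1: pose=(6,-7,S); sL=32, sR=160; mL=128, mR=-144; mL+mR=-16 → advance -1; mR−mL=-272 → turn -1·90°
n=2: pose=(6,-6,W); sL=20, sR=8; mL=-12, mR=2; mL+mR=-10 → advance -1; mR−mL=14 → turn +1·90°
n=3: pose=(7,-6,S); sL=160/9, sR=160; mL=1280/9, mR=-1360/9; mL+mR=-80/9 → advance -1; mR−mL=-880/3 → turn -1·90°
n=4: pose=(7,-5,W); sL=16, sR=80/13; mL=-128/13, mR=24/13; mL+mR=-8 → advance -1; mR−mL=152/13 → turn +1·90°
n=5: pose=(8,-5,S); sL=160/17, sR=32; mL=384/17, mR=-464/17; mL+mR=-80/17 → advance -1; mR−mL=-848/17 → turn -1·90°
n=6: pose=(8,-4,W); sL=10, sR=40/9; mL=-50/9, mR=5/9; mL+mR=-5 → advance -1; mR−mL=55/9 → turn +1·90°

0 16 80/9 -64/9 -8/9 5 -7 W
1 32 160 128 -144 6 -7 S
2 20 8 -12 2 6 -6 W
3 160/9 160 1280/9 -1360/9 7 -6 S
4 16 80/13 -128/13 24/13 7 -5 W
5 160/17 32 384/17 -464/17 8 -5 S
6 10 40/9 -50/9 5/9 8 -4 W
final 9 -4 S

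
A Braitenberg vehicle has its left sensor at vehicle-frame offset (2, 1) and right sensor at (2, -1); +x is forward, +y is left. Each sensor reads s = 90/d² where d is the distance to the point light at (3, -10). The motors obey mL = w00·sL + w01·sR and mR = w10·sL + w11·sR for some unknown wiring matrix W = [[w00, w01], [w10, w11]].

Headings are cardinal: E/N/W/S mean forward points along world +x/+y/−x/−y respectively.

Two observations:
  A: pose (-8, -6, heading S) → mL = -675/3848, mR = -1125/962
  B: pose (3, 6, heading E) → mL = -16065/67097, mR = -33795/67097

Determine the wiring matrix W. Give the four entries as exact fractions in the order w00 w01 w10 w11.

obs A: pose=(-8,-6,S) → sL=45/52, sR=45/74, mL=-675/3848, mR=-1125/962
obs B: pose=(3,6,E) → sL=90/293, sR=90/229, mL=-16065/67097, mR=-33795/67097
sensor matrix S = [[45/52, 45/74], [90/293, 90/229]]; det S = 9896175/64547314
solve [mL_A; mL_B] = S·[w00; w01] and [mR_A; mR_B] = S·[w10; w11]:
  w00 = 1/2, w01 = -1, w10 = -1, w11 = -1/2

1/2 -1 -1 -1/2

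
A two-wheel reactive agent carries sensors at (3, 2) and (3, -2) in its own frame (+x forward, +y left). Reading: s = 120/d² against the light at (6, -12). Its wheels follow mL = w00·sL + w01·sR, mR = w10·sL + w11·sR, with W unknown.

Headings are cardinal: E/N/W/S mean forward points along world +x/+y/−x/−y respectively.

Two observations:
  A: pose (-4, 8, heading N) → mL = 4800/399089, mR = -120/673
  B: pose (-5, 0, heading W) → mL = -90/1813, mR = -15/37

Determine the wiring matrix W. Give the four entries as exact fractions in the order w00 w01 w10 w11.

obs A: pose=(-4,8,N) → sL=120/673, sR=120/593, mL=4800/399089, mR=-120/673
obs B: pose=(-5,0,W) → sL=15/37, sR=15/49, mL=-90/1813, mR=-15/37
sensor matrix S = [[120/673, 120/593], [15/37, 15/49]]; det S = -19864800/723548357
solve [mL_A; mL_B] = S·[w00; w01] and [mR_A; mR_B] = S·[w10; w11]:
  w00 = -1/2, w01 = 1/2, w10 = -1, w11 = 0

-1/2 1/2 -1 0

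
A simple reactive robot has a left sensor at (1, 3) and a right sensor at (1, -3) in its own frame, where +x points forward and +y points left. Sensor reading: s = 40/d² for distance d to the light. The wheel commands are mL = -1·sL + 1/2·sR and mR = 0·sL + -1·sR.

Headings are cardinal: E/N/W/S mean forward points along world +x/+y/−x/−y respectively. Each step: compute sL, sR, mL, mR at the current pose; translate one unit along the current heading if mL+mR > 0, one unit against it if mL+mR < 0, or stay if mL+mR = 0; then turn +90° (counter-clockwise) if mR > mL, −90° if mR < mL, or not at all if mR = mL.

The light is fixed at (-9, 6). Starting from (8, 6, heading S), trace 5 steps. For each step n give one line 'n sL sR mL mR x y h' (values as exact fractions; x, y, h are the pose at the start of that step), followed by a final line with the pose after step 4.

0 40/401 40/197 140/78997 -40/197 8 6 S
1 2/13 5/34 -71/884 -5/34 8 7 W
2 40/229 8/89 -2644/20381 -8/89 9 7 N
3 20/149 20/149 -10/149 -20/149 9 6 W
4 40/257 8/97 -2852/24929 -8/97 10 6 N
final 10 5 W

n=0: pose=(8,6,S); sL=40/401, sR=40/197; mL=140/78997, mR=-40/197; mL+mR=-15900/78997 → advance -1; mR−mL=-16180/78997 → turn -1·90°
n=1: pose=(8,7,W); sL=2/13, sR=5/34; mL=-71/884, mR=-5/34; mL+mR=-201/884 → advance -1; mR−mL=-59/884 → turn -1·90°
n=2: pose=(9,7,N); sL=40/229, sR=8/89; mL=-2644/20381, mR=-8/89; mL+mR=-4476/20381 → advance -1; mR−mL=812/20381 → turn +1·90°
n=3: pose=(9,6,W); sL=20/149, sR=20/149; mL=-10/149, mR=-20/149; mL+mR=-30/149 → advance -1; mR−mL=-10/149 → turn -1·90°
n=4: pose=(10,6,N); sL=40/257, sR=8/97; mL=-2852/24929, mR=-8/97; mL+mR=-4908/24929 → advance -1; mR−mL=796/24929 → turn +1·90°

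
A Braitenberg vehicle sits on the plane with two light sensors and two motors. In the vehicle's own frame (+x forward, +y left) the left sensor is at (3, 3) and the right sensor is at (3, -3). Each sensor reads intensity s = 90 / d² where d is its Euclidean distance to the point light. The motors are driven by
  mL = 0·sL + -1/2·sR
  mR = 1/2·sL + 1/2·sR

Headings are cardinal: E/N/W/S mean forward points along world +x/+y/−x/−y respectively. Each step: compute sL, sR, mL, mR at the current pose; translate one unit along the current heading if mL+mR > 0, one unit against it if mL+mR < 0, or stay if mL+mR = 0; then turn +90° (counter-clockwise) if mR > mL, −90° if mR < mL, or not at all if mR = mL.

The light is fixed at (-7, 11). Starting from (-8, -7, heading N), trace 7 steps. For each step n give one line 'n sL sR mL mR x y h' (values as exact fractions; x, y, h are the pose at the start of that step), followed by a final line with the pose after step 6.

0 90/241 90/229 -45/229 21150/55189 -8 -7 N
1 45/208 45/106 -45/212 7065/22048 -8 -6 W
2 90/401 18/85 -9/85 7434/34085 -9 -6 S
3 45/113 45/221 -45/442 7515/24973 -9 -7 E
4 90/241 90/229 -45/229 21150/55189 -8 -7 N
5 45/208 45/106 -45/212 7065/22048 -8 -6 W
6 90/401 18/85 -9/85 7434/34085 -9 -6 S
final -9 -7 E

n=0: pose=(-8,-7,N); sL=90/241, sR=90/229; mL=-45/229, mR=21150/55189; mL+mR=45/241 → advance +1; mR−mL=31995/55189 → turn +1·90°
n=1: pose=(-8,-6,W); sL=45/208, sR=45/106; mL=-45/212, mR=7065/22048; mL+mR=45/416 → advance +1; mR−mL=11745/22048 → turn +1·90°
n=2: pose=(-9,-6,S); sL=90/401, sR=18/85; mL=-9/85, mR=7434/34085; mL+mR=45/401 → advance +1; mR−mL=11043/34085 → turn +1·90°
n=3: pose=(-9,-7,E); sL=45/113, sR=45/221; mL=-45/442, mR=7515/24973; mL+mR=45/226 → advance +1; mR−mL=20115/49946 → turn +1·90°
n=4: pose=(-8,-7,N); sL=90/241, sR=90/229; mL=-45/229, mR=21150/55189; mL+mR=45/241 → advance +1; mR−mL=31995/55189 → turn +1·90°
n=5: pose=(-8,-6,W); sL=45/208, sR=45/106; mL=-45/212, mR=7065/22048; mL+mR=45/416 → advance +1; mR−mL=11745/22048 → turn +1·90°
n=6: pose=(-9,-6,S); sL=90/401, sR=18/85; mL=-9/85, mR=7434/34085; mL+mR=45/401 → advance +1; mR−mL=11043/34085 → turn +1·90°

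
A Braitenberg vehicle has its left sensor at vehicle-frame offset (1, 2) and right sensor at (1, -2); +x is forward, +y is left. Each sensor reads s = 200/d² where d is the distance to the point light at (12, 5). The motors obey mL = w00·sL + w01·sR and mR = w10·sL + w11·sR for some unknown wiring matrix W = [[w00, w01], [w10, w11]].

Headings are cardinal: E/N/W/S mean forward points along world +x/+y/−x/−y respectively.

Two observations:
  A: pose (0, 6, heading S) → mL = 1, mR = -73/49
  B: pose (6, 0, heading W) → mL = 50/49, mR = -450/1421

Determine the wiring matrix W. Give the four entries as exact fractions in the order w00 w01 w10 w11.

1/2 0 -1 1/2

obs A: pose=(0,6,S) → sL=2, sR=50/49, mL=1, mR=-73/49
obs B: pose=(6,0,W) → sL=100/49, sR=100/29, mL=50/49, mR=-450/1421
sensor matrix S = [[2, 50/49], [100/49, 100/29]]; det S = 335200/69629
solve [mL_A; mL_B] = S·[w00; w01] and [mR_A; mR_B] = S·[w10; w11]:
  w00 = 1/2, w01 = 0, w10 = -1, w11 = 1/2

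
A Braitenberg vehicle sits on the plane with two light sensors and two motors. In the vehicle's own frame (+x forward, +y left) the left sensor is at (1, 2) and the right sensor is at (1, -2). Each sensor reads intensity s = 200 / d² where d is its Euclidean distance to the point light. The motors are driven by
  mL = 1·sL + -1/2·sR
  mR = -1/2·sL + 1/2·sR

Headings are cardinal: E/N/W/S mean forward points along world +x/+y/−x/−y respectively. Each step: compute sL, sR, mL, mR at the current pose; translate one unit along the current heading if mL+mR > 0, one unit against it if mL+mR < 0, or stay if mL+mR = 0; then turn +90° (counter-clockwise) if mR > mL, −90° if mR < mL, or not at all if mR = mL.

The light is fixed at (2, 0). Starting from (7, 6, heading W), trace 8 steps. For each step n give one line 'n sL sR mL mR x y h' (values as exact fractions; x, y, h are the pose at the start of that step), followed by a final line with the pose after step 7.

n=0: pose=(7,6,W); sL=25/4, sR=5/2; mL=5, mR=-15/8; mL+mR=25/8 → advance +1; mR−mL=-55/8 → turn -1·90°
n=1: pose=(6,6,N); sL=200/53, sR=40/17; mL=2340/901, mR=-640/901; mL+mR=100/53 → advance +1; mR−mL=-2980/901 → turn -1·90°
n=2: pose=(6,7,E); sL=100/53, sR=4; mL=-6/53, mR=56/53; mL+mR=50/53 → advance +1; mR−mL=62/53 → turn +1·90°
n=3: pose=(7,7,N); sL=200/73, sR=200/113; mL=15300/8249, mR=-4000/8249; mL+mR=100/73 → advance +1; mR−mL=-19300/8249 → turn -1·90°
n=4: pose=(7,8,E); sL=25/17, sR=25/9; mL=25/306, mR=100/153; mL+mR=25/34 → advance +1; mR−mL=175/306 → turn +1·90°
n=5: pose=(8,8,N); sL=200/97, sR=40/29; mL=3860/2813, mR=-960/2813; mL+mR=100/97 → advance +1; mR−mL=-4820/2813 → turn -1·90°
n=6: pose=(8,9,E); sL=20/17, sR=100/49; mL=130/833, mR=360/833; mL+mR=10/17 → advance +1; mR−mL=230/833 → turn +1·90°
n=7: pose=(9,9,N); sL=8/5, sR=200/181; mL=948/905, mR=-224/905; mL+mR=4/5 → advance +1; mR−mL=-1172/905 → turn -1·90°

0 25/4 5/2 5 -15/8 7 6 W
1 200/53 40/17 2340/901 -640/901 6 6 N
2 100/53 4 -6/53 56/53 6 7 E
3 200/73 200/113 15300/8249 -4000/8249 7 7 N
4 25/17 25/9 25/306 100/153 7 8 E
5 200/97 40/29 3860/2813 -960/2813 8 8 N
6 20/17 100/49 130/833 360/833 8 9 E
7 8/5 200/181 948/905 -224/905 9 9 N
final 9 10 E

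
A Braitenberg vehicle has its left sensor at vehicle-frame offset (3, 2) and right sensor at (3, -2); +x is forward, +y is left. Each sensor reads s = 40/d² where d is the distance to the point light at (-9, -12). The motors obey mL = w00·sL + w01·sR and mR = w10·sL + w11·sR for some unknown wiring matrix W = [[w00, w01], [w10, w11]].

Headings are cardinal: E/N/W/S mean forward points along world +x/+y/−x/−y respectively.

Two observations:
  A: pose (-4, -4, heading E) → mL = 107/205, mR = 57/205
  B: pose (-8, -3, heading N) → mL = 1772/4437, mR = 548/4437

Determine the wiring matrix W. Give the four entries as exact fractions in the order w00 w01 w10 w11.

obs A: pose=(-4,-4,E) → sL=10/41, sR=2/5, mL=107/205, mR=57/205
obs B: pose=(-8,-3,N) → sL=8/29, sR=40/153, mL=1772/4437, mR=548/4437
sensor matrix S = [[10/41, 2/5], [8/29, 40/153]]; det S = -42368/909585
solve [mL_A; mL_B] = S·[w00; w01] and [mR_A; mR_B] = S·[w10; w11]:
  w00 = 1/2, w01 = 1, w10 = -1/2, w11 = 1

1/2 1 -1/2 1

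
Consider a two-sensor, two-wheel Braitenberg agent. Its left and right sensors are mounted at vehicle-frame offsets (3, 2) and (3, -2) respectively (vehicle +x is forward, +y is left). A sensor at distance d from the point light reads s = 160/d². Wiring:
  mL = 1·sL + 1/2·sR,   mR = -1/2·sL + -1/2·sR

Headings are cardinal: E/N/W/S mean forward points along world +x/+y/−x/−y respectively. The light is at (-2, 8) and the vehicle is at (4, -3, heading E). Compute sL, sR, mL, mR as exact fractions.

80/81 16/25 2648/2025 -1648/2025

left sensor world pos  = (7, -1); dL² = 162
right sensor world pos = (7, -5); dR² = 250
sL = 160/162 = 80/81
sR = 160/250 = 16/25
mL = 1·sL + 1/2·sR = 2648/2025
mR = -1/2·sL + -1/2·sR = -1648/2025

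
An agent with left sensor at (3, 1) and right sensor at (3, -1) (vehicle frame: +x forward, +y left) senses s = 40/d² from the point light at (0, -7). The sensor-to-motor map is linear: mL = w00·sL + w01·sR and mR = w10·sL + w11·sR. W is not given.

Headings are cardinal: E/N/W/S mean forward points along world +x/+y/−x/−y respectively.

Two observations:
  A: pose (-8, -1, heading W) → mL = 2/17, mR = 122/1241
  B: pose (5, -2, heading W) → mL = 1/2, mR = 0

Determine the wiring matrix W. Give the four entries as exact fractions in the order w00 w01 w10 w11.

obs A: pose=(-8,-1,W) → sL=20/73, sR=4/17, mL=2/17, mR=122/1241
obs B: pose=(5,-2,W) → sL=2, sR=1, mL=1/2, mR=0
sensor matrix S = [[20/73, 4/17], [2, 1]]; det S = -244/1241
solve [mL_A; mL_B] = S·[w00; w01] and [mR_A; mR_B] = S·[w10; w11]:
  w00 = 0, w01 = 1/2, w10 = -1/2, w11 = 1

0 1/2 -1/2 1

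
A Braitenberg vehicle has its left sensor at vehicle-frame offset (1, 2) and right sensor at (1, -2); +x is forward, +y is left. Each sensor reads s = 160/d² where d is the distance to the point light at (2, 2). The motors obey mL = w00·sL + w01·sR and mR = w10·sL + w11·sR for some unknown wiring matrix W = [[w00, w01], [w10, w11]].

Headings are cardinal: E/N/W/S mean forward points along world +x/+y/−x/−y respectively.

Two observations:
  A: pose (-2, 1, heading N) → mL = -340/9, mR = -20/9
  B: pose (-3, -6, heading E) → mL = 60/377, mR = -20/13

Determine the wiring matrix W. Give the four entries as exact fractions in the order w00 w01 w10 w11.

1/2 -1 -1/2 0

obs A: pose=(-2,1,N) → sL=40/9, sR=40, mL=-340/9, mR=-20/9
obs B: pose=(-3,-6,E) → sL=40/13, sR=40/29, mL=60/377, mR=-20/13
sensor matrix S = [[40/9, 40], [40/13, 40/29]]; det S = -396800/3393
solve [mL_A; mL_B] = S·[w00; w01] and [mR_A; mR_B] = S·[w10; w11]:
  w00 = 1/2, w01 = -1, w10 = -1/2, w11 = 0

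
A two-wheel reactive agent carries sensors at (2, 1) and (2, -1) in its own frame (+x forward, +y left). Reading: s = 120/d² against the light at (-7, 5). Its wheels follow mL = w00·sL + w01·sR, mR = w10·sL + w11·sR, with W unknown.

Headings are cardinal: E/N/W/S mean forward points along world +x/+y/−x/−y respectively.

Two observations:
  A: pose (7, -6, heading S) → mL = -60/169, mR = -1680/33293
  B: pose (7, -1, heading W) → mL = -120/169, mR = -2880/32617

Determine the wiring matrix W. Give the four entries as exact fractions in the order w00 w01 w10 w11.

0 -1 1 -1

obs A: pose=(7,-6,S) → sL=60/197, sR=60/169, mL=-60/169, mR=-1680/33293
obs B: pose=(7,-1,W) → sL=120/193, sR=120/169, mL=-120/169, mR=-2880/32617
sensor matrix S = [[60/197, 60/169], [120/193, 120/169]]; det S = -28800/6425549
solve [mL_A; mL_B] = S·[w00; w01] and [mR_A; mR_B] = S·[w10; w11]:
  w00 = 0, w01 = -1, w10 = 1, w11 = -1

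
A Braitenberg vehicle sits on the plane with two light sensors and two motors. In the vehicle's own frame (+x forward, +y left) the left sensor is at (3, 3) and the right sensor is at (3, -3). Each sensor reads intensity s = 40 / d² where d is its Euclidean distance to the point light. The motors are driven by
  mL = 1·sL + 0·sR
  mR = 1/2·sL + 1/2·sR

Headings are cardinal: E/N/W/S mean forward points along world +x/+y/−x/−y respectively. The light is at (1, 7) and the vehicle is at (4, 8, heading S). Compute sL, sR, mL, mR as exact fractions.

left sensor world pos  = (7, 5); dL² = 40
right sensor world pos = (1, 5); dR² = 4
sL = 40/40 = 1
sR = 40/4 = 10
mL = 1·sL + 0·sR = 1
mR = 1/2·sL + 1/2·sR = 11/2

1 10 1 11/2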